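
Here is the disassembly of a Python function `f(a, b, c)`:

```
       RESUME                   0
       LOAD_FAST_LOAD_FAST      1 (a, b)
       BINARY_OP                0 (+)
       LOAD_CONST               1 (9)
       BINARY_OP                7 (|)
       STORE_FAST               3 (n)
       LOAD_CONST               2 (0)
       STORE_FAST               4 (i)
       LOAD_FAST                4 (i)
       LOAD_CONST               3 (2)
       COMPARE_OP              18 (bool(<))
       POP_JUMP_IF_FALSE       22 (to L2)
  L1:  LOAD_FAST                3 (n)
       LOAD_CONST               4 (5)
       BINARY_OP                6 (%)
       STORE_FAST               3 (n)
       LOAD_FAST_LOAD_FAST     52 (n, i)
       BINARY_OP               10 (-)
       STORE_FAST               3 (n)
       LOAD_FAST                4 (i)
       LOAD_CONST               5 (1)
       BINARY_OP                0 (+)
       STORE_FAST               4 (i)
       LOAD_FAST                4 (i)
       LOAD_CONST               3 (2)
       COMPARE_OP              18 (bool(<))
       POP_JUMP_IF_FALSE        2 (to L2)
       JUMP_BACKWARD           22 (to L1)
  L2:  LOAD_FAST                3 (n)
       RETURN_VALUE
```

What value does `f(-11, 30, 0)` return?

LOAD_FAST_LOAD_FAST a,b → push -11,30. Stack: [-11, 30]
BINARY_OP + → -11 + 30 = 19. Stack: [19]
LOAD_CONST → push 9. Stack: [19, 9]
BINARY_OP | → 19 | 9 = 27. Stack: [27]
STORE_FAST n → n=27. Stack: []
LOAD_CONST → push 0. Stack: [0]
STORE_FAST i → i=0. Stack: []
LOAD_FAST i → push 0. Stack: [0]
LOAD_CONST → push 2. Stack: [0, 2]
COMPARE_OP bool(<) → 0 vs 2 = True. Stack: [True]
POP_JUMP_IF_FALSE → pop True; no jump. Stack: []
LOAD_FAST n → push 27. Stack: [27]
LOAD_CONST → push 5. Stack: [27, 5]
BINARY_OP % → 27 % 5 = 2. Stack: [2]
STORE_FAST n → n=2. Stack: []
LOAD_FAST_LOAD_FAST n,i → push 2,0. Stack: [2, 0]
BINARY_OP - → 2 - 0 = 2. Stack: [2]
STORE_FAST n → n=2. Stack: []
LOAD_FAST i → push 0. Stack: [0]
LOAD_CONST → push 1. Stack: [0, 1]
BINARY_OP + → 0 + 1 = 1. Stack: [1]
STORE_FAST i → i=1. Stack: []
LOAD_FAST i → push 1. Stack: [1]
LOAD_CONST → push 2. Stack: [1, 2]
COMPARE_OP bool(<) → 1 vs 2 = True. Stack: [True]
POP_JUMP_IF_FALSE → pop True; no jump. Stack: []
LOAD_FAST n → push 2. Stack: [2]
LOAD_CONST → push 5. Stack: [2, 5]
BINARY_OP % → 2 % 5 = 2. Stack: [2]
STORE_FAST n → n=2. Stack: []
LOAD_FAST_LOAD_FAST n,i → push 2,1. Stack: [2, 1]
BINARY_OP - → 2 - 1 = 1. Stack: [1]
STORE_FAST n → n=1. Stack: []
LOAD_FAST i → push 1. Stack: [1]
LOAD_CONST → push 1. Stack: [1, 1]
BINARY_OP + → 1 + 1 = 2. Stack: [2]
STORE_FAST i → i=2. Stack: []
LOAD_FAST i → push 2. Stack: [2]
LOAD_CONST → push 2. Stack: [2, 2]
COMPARE_OP bool(<) → 2 vs 2 = False. Stack: [False]
POP_JUMP_IF_FALSE → pop False; jump. Stack: []
LOAD_FAST n → push 1. Stack: [1]
RETURN_VALUE → return 1.

1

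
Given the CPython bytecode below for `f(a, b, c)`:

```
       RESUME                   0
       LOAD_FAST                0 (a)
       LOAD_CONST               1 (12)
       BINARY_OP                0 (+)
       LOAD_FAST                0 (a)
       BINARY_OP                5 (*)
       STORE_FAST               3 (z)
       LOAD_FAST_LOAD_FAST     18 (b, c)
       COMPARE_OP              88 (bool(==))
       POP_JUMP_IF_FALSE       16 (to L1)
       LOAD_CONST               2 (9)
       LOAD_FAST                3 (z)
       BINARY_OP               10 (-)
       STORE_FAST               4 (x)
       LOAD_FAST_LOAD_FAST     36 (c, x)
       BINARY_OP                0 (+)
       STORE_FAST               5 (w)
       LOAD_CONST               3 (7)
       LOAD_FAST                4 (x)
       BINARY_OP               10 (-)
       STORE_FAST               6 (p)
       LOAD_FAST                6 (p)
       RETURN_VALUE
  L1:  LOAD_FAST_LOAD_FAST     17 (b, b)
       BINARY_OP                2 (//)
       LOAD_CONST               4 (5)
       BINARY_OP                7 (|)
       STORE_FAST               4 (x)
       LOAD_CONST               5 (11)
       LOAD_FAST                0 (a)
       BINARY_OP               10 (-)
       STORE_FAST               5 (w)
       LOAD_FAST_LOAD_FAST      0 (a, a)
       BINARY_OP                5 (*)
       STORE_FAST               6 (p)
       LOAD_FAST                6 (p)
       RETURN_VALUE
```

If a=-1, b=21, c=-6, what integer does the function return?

1

LOAD_FAST a → push -1. Stack: [-1]
LOAD_CONST → push 12. Stack: [-1, 12]
BINARY_OP + → -1 + 12 = 11. Stack: [11]
LOAD_FAST a → push -1. Stack: [11, -1]
BINARY_OP * → 11 * -1 = -11. Stack: [-11]
STORE_FAST z → z=-11. Stack: []
LOAD_FAST_LOAD_FAST b,c → push 21,-6. Stack: [21, -6]
COMPARE_OP bool(==) → 21 vs -6 = False. Stack: [False]
POP_JUMP_IF_FALSE → pop False; jump. Stack: []
LOAD_FAST_LOAD_FAST b,b → push 21,21. Stack: [21, 21]
BINARY_OP // → 21 // 21 = 1. Stack: [1]
LOAD_CONST → push 5. Stack: [1, 5]
BINARY_OP | → 1 | 5 = 5. Stack: [5]
STORE_FAST x → x=5. Stack: []
LOAD_CONST → push 11. Stack: [11]
LOAD_FAST a → push -1. Stack: [11, -1]
BINARY_OP - → 11 - -1 = 12. Stack: [12]
STORE_FAST w → w=12. Stack: []
LOAD_FAST_LOAD_FAST a,a → push -1,-1. Stack: [-1, -1]
BINARY_OP * → -1 * -1 = 1. Stack: [1]
STORE_FAST p → p=1. Stack: []
LOAD_FAST p → push 1. Stack: [1]
RETURN_VALUE → return 1.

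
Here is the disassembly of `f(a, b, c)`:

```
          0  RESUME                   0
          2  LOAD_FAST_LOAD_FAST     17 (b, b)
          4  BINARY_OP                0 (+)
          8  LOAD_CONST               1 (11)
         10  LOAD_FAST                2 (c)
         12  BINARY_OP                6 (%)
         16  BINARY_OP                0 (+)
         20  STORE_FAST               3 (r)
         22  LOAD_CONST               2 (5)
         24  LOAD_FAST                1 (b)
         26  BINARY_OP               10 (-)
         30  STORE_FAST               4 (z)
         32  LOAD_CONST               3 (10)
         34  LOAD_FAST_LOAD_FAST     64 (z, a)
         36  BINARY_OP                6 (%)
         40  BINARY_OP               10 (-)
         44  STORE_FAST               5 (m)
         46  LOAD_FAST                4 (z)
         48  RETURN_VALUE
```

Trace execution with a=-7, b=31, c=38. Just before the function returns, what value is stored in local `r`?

LOAD_FAST_LOAD_FAST b,b → push 31,31. Stack: [31, 31]
BINARY_OP + → 31 + 31 = 62. Stack: [62]
LOAD_CONST → push 11. Stack: [62, 11]
LOAD_FAST c → push 38. Stack: [62, 11, 38]
BINARY_OP % → 11 % 38 = 11. Stack: [62, 11]
BINARY_OP + → 62 + 11 = 73. Stack: [73]
STORE_FAST r → r=73. Stack: []
LOAD_CONST → push 5. Stack: [5]
LOAD_FAST b → push 31. Stack: [5, 31]
BINARY_OP - → 5 - 31 = -26. Stack: [-26]
STORE_FAST z → z=-26. Stack: []
LOAD_CONST → push 10. Stack: [10]
LOAD_FAST_LOAD_FAST z,a → push -26,-7. Stack: [10, -26, -7]
BINARY_OP % → -26 % -7 = -5. Stack: [10, -5]
BINARY_OP - → 10 - -5 = 15. Stack: [15]
STORE_FAST m → m=15. Stack: []
LOAD_FAST z → push -26. Stack: [-26]
RETURN_VALUE → return -26.

73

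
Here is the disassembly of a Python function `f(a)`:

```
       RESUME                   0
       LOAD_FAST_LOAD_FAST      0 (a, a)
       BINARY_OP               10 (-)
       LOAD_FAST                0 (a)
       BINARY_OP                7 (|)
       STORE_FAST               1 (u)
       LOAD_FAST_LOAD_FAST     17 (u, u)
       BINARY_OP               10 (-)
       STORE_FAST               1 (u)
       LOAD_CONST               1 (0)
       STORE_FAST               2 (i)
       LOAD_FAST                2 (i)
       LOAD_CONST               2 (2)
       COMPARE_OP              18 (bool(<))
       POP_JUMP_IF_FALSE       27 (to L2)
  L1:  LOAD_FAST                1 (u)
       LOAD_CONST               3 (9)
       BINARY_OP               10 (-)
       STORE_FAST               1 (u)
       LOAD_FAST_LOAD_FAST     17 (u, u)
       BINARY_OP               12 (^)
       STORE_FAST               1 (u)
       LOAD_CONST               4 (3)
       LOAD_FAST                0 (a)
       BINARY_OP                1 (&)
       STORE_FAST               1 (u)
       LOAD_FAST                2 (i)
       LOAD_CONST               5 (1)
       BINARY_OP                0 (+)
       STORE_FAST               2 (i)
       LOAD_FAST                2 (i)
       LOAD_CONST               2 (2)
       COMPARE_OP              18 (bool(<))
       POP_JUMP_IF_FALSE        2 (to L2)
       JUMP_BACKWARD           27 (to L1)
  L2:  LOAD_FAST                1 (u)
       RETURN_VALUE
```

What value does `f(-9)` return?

3

LOAD_FAST_LOAD_FAST a,a → push -9,-9. Stack: [-9, -9]
BINARY_OP - → -9 - -9 = 0. Stack: [0]
LOAD_FAST a → push -9. Stack: [0, -9]
BINARY_OP | → 0 | -9 = -9. Stack: [-9]
STORE_FAST u → u=-9. Stack: []
LOAD_FAST_LOAD_FAST u,u → push -9,-9. Stack: [-9, -9]
BINARY_OP - → -9 - -9 = 0. Stack: [0]
STORE_FAST u → u=0. Stack: []
LOAD_CONST → push 0. Stack: [0]
STORE_FAST i → i=0. Stack: []
LOAD_FAST i → push 0. Stack: [0]
LOAD_CONST → push 2. Stack: [0, 2]
COMPARE_OP bool(<) → 0 vs 2 = True. Stack: [True]
POP_JUMP_IF_FALSE → pop True; no jump. Stack: []
LOAD_FAST u → push 0. Stack: [0]
LOAD_CONST → push 9. Stack: [0, 9]
BINARY_OP - → 0 - 9 = -9. Stack: [-9]
STORE_FAST u → u=-9. Stack: []
LOAD_FAST_LOAD_FAST u,u → push -9,-9. Stack: [-9, -9]
BINARY_OP ^ → -9 ^ -9 = 0. Stack: [0]
STORE_FAST u → u=0. Stack: []
LOAD_CONST → push 3. Stack: [3]
LOAD_FAST a → push -9. Stack: [3, -9]
BINARY_OP & → 3 & -9 = 3. Stack: [3]
STORE_FAST u → u=3. Stack: []
LOAD_FAST i → push 0. Stack: [0]
LOAD_CONST → push 1. Stack: [0, 1]
BINARY_OP + → 0 + 1 = 1. Stack: [1]
STORE_FAST i → i=1. Stack: []
LOAD_FAST i → push 1. Stack: [1]
LOAD_CONST → push 2. Stack: [1, 2]
COMPARE_OP bool(<) → 1 vs 2 = True. Stack: [True]
POP_JUMP_IF_FALSE → pop True; no jump. Stack: []
LOAD_FAST u → push 3. Stack: [3]
LOAD_CONST → push 9. Stack: [3, 9]
BINARY_OP - → 3 - 9 = -6. Stack: [-6]
STORE_FAST u → u=-6. Stack: []
LOAD_FAST_LOAD_FAST u,u → push -6,-6. Stack: [-6, -6]
BINARY_OP ^ → -6 ^ -6 = 0. Stack: [0]
STORE_FAST u → u=0. Stack: []
LOAD_CONST → push 3. Stack: [3]
LOAD_FAST a → push -9. Stack: [3, -9]
BINARY_OP & → 3 & -9 = 3. Stack: [3]
STORE_FAST u → u=3. Stack: []
LOAD_FAST i → push 1. Stack: [1]
LOAD_CONST → push 1. Stack: [1, 1]
BINARY_OP + → 1 + 1 = 2. Stack: [2]
STORE_FAST i → i=2. Stack: []
LOAD_FAST i → push 2. Stack: [2]
LOAD_CONST → push 2. Stack: [2, 2]
COMPARE_OP bool(<) → 2 vs 2 = False. Stack: [False]
POP_JUMP_IF_FALSE → pop False; jump. Stack: []
LOAD_FAST u → push 3. Stack: [3]
RETURN_VALUE → return 3.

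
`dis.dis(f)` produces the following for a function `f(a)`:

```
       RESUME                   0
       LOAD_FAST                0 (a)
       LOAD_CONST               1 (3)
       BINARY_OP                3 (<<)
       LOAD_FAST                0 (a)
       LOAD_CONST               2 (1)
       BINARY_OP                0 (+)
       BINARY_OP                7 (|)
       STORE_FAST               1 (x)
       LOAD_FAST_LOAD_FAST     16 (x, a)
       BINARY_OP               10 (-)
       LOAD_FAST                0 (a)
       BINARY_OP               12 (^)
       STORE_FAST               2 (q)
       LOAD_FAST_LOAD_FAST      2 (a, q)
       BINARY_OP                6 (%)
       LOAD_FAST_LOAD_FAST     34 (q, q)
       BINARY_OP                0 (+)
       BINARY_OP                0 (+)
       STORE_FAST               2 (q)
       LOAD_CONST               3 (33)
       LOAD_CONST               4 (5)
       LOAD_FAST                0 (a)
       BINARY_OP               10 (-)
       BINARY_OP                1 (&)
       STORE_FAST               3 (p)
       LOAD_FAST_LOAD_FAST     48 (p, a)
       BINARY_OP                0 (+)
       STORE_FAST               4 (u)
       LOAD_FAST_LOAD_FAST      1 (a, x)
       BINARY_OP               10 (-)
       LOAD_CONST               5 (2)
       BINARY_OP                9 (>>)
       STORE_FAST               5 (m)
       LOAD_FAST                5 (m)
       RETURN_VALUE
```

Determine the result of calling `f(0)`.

-1

LOAD_FAST a → push 0. Stack: [0]
LOAD_CONST → push 3. Stack: [0, 3]
BINARY_OP << → 0 << 3 = 0. Stack: [0]
LOAD_FAST a → push 0. Stack: [0, 0]
LOAD_CONST → push 1. Stack: [0, 0, 1]
BINARY_OP + → 0 + 1 = 1. Stack: [0, 1]
BINARY_OP | → 0 | 1 = 1. Stack: [1]
STORE_FAST x → x=1. Stack: []
LOAD_FAST_LOAD_FAST x,a → push 1,0. Stack: [1, 0]
BINARY_OP - → 1 - 0 = 1. Stack: [1]
LOAD_FAST a → push 0. Stack: [1, 0]
BINARY_OP ^ → 1 ^ 0 = 1. Stack: [1]
STORE_FAST q → q=1. Stack: []
LOAD_FAST_LOAD_FAST a,q → push 0,1. Stack: [0, 1]
BINARY_OP % → 0 % 1 = 0. Stack: [0]
LOAD_FAST_LOAD_FAST q,q → push 1,1. Stack: [0, 1, 1]
BINARY_OP + → 1 + 1 = 2. Stack: [0, 2]
BINARY_OP + → 0 + 2 = 2. Stack: [2]
STORE_FAST q → q=2. Stack: []
LOAD_CONST → push 33. Stack: [33]
LOAD_CONST → push 5. Stack: [33, 5]
LOAD_FAST a → push 0. Stack: [33, 5, 0]
BINARY_OP - → 5 - 0 = 5. Stack: [33, 5]
BINARY_OP & → 33 & 5 = 1. Stack: [1]
STORE_FAST p → p=1. Stack: []
LOAD_FAST_LOAD_FAST p,a → push 1,0. Stack: [1, 0]
BINARY_OP + → 1 + 0 = 1. Stack: [1]
STORE_FAST u → u=1. Stack: []
LOAD_FAST_LOAD_FAST a,x → push 0,1. Stack: [0, 1]
BINARY_OP - → 0 - 1 = -1. Stack: [-1]
LOAD_CONST → push 2. Stack: [-1, 2]
BINARY_OP >> → -1 >> 2 = -1. Stack: [-1]
STORE_FAST m → m=-1. Stack: []
LOAD_FAST m → push -1. Stack: [-1]
RETURN_VALUE → return -1.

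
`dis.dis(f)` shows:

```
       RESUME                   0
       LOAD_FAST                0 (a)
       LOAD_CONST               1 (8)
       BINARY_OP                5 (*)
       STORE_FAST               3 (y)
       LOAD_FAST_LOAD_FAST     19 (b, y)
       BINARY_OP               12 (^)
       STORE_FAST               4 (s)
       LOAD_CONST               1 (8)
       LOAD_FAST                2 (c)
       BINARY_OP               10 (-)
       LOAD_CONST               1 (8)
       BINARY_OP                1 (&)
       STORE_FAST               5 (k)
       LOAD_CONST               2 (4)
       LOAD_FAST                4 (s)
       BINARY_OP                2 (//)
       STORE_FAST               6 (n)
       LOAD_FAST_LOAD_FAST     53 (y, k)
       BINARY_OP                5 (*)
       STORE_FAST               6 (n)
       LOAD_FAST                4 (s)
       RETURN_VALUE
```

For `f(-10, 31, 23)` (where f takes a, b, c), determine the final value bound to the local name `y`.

-80

LOAD_FAST a → push -10. Stack: [-10]
LOAD_CONST → push 8. Stack: [-10, 8]
BINARY_OP * → -10 * 8 = -80. Stack: [-80]
STORE_FAST y → y=-80. Stack: []
LOAD_FAST_LOAD_FAST b,y → push 31,-80. Stack: [31, -80]
BINARY_OP ^ → 31 ^ -80 = -81. Stack: [-81]
STORE_FAST s → s=-81. Stack: []
LOAD_CONST → push 8. Stack: [8]
LOAD_FAST c → push 23. Stack: [8, 23]
BINARY_OP - → 8 - 23 = -15. Stack: [-15]
LOAD_CONST → push 8. Stack: [-15, 8]
BINARY_OP & → -15 & 8 = 0. Stack: [0]
STORE_FAST k → k=0. Stack: []
LOAD_CONST → push 4. Stack: [4]
LOAD_FAST s → push -81. Stack: [4, -81]
BINARY_OP // → 4 // -81 = -1. Stack: [-1]
STORE_FAST n → n=-1. Stack: []
LOAD_FAST_LOAD_FAST y,k → push -80,0. Stack: [-80, 0]
BINARY_OP * → -80 * 0 = 0. Stack: [0]
STORE_FAST n → n=0. Stack: []
LOAD_FAST s → push -81. Stack: [-81]
RETURN_VALUE → return -81.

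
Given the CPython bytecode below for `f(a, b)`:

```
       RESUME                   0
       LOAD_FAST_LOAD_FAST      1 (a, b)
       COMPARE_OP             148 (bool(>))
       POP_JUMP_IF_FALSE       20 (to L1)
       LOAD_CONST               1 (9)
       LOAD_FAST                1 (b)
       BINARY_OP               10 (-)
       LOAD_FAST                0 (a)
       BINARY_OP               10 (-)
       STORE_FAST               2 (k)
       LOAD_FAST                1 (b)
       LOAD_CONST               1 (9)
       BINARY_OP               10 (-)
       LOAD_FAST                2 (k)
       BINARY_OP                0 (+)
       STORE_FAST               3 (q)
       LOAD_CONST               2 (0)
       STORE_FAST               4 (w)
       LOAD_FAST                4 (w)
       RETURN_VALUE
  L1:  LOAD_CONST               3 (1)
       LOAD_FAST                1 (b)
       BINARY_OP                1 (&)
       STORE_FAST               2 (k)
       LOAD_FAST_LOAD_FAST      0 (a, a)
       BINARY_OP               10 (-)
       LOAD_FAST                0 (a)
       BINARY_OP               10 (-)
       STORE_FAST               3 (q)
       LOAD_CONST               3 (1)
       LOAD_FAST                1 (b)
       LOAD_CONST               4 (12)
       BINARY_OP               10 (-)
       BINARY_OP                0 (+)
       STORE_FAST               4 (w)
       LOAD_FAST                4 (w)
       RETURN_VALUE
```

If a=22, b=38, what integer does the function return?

27

LOAD_FAST_LOAD_FAST a,b → push 22,38. Stack: [22, 38]
COMPARE_OP bool(>) → 22 vs 38 = False. Stack: [False]
POP_JUMP_IF_FALSE → pop False; jump. Stack: []
LOAD_CONST → push 1. Stack: [1]
LOAD_FAST b → push 38. Stack: [1, 38]
BINARY_OP & → 1 & 38 = 0. Stack: [0]
STORE_FAST k → k=0. Stack: []
LOAD_FAST_LOAD_FAST a,a → push 22,22. Stack: [22, 22]
BINARY_OP - → 22 - 22 = 0. Stack: [0]
LOAD_FAST a → push 22. Stack: [0, 22]
BINARY_OP - → 0 - 22 = -22. Stack: [-22]
STORE_FAST q → q=-22. Stack: []
LOAD_CONST → push 1. Stack: [1]
LOAD_FAST b → push 38. Stack: [1, 38]
LOAD_CONST → push 12. Stack: [1, 38, 12]
BINARY_OP - → 38 - 12 = 26. Stack: [1, 26]
BINARY_OP + → 1 + 26 = 27. Stack: [27]
STORE_FAST w → w=27. Stack: []
LOAD_FAST w → push 27. Stack: [27]
RETURN_VALUE → return 27.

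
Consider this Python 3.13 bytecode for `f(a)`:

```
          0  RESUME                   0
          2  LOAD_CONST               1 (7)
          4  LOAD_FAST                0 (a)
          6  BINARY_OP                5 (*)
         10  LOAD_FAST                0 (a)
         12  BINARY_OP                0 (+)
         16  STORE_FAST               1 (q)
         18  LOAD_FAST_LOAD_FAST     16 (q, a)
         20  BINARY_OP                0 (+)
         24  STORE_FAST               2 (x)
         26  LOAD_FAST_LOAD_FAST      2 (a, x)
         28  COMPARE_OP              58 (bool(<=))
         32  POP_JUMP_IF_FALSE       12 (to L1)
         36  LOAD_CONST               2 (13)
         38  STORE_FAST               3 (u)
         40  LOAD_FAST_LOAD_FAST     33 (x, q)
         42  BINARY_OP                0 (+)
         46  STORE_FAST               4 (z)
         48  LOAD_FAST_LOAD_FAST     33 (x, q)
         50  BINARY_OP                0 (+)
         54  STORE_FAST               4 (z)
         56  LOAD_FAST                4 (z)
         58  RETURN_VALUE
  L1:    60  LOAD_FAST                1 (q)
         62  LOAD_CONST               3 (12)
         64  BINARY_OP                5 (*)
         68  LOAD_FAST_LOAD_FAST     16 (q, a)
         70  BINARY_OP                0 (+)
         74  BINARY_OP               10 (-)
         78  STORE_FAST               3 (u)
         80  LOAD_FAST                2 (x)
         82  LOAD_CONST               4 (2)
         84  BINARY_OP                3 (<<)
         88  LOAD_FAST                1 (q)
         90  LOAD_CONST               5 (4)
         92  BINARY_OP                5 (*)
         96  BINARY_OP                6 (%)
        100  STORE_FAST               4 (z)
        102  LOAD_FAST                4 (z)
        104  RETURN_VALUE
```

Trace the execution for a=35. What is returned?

LOAD_CONST → push 7. Stack: [7]
LOAD_FAST a → push 35. Stack: [7, 35]
BINARY_OP * → 7 * 35 = 245. Stack: [245]
LOAD_FAST a → push 35. Stack: [245, 35]
BINARY_OP + → 245 + 35 = 280. Stack: [280]
STORE_FAST q → q=280. Stack: []
LOAD_FAST_LOAD_FAST q,a → push 280,35. Stack: [280, 35]
BINARY_OP + → 280 + 35 = 315. Stack: [315]
STORE_FAST x → x=315. Stack: []
LOAD_FAST_LOAD_FAST a,x → push 35,315. Stack: [35, 315]
COMPARE_OP bool(<=) → 35 vs 315 = True. Stack: [True]
POP_JUMP_IF_FALSE → pop True; no jump. Stack: []
LOAD_CONST → push 13. Stack: [13]
STORE_FAST u → u=13. Stack: []
LOAD_FAST_LOAD_FAST x,q → push 315,280. Stack: [315, 280]
BINARY_OP + → 315 + 280 = 595. Stack: [595]
STORE_FAST z → z=595. Stack: []
LOAD_FAST_LOAD_FAST x,q → push 315,280. Stack: [315, 280]
BINARY_OP + → 315 + 280 = 595. Stack: [595]
STORE_FAST z → z=595. Stack: []
LOAD_FAST z → push 595. Stack: [595]
RETURN_VALUE → return 595.

595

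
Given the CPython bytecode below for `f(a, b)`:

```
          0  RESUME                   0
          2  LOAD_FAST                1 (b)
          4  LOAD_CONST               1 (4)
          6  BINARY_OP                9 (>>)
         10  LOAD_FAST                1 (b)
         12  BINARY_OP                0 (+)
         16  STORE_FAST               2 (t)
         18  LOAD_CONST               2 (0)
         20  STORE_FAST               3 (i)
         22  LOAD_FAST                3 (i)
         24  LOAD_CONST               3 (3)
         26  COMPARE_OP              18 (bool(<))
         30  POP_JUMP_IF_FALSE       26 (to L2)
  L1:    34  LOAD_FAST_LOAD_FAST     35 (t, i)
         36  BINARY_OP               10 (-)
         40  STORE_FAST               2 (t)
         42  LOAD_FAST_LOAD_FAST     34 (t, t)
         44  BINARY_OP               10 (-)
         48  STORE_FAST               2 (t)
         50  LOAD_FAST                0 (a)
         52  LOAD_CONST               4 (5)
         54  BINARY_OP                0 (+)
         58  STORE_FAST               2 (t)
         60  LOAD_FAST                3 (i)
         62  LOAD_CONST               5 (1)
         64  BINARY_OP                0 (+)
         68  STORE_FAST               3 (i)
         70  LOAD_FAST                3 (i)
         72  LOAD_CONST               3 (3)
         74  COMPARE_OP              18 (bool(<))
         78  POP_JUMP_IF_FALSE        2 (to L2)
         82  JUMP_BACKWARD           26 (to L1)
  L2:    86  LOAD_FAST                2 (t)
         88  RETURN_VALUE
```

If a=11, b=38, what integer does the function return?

16

LOAD_FAST b → push 38
LOAD_CONST → push 4
BINARY_OP >> → 38 >> 4 = 2
LOAD_FAST b → push 38
BINARY_OP + → 2 + 38 = 40
STORE_FAST t → t=40
LOAD_CONST → push 0
STORE_FAST i → i=0
LOAD_FAST i → push 0
LOAD_CONST → push 3
COMPARE_OP bool(<) → 0 vs 3 = True
POP_JUMP_IF_FALSE → pop True; no jump
LOAD_FAST_LOAD_FAST t,i → push 40,0
BINARY_OP - → 40 - 0 = 40
STORE_FAST t → t=40
LOAD_FAST_LOAD_FAST t,t → push 40,40
BINARY_OP - → 40 - 40 = 0
STORE_FAST t → t=0
LOAD_FAST a → push 11
LOAD_CONST → push 5
BINARY_OP + → 11 + 5 = 16
STORE_FAST t → t=16
LOAD_FAST i → push 0
LOAD_CONST → push 1
BINARY_OP + → 0 + 1 = 1
STORE_FAST i → i=1
LOAD_FAST i → push 1
LOAD_CONST → push 3
COMPARE_OP bool(<) → 1 vs 3 = True
POP_JUMP_IF_FALSE → pop True; no jump
LOAD_FAST_LOAD_FAST t,i → push 16,1
BINARY_OP - → 16 - 1 = 15
STORE_FAST t → t=15
LOAD_FAST_LOAD_FAST t,t → push 15,15
BINARY_OP - → 15 - 15 = 0
STORE_FAST t → t=0
LOAD_FAST a → push 11
LOAD_CONST → push 5
BINARY_OP + → 11 + 5 = 16
STORE_FAST t → t=16
LOAD_FAST i → push 1
LOAD_CONST → push 1
BINARY_OP + → 1 + 1 = 2
STORE_FAST i → i=2
LOAD_FAST i → push 2
LOAD_CONST → push 3
COMPARE_OP bool(<) → 2 vs 3 = True
POP_JUMP_IF_FALSE → pop True; no jump
LOAD_FAST_LOAD_FAST t,i → push 16,2
BINARY_OP - → 16 - 2 = 14
STORE_FAST t → t=14
LOAD_FAST_LOAD_FAST t,t → push 14,14
BINARY_OP - → 14 - 14 = 0
STORE_FAST t → t=0
LOAD_FAST a → push 11
LOAD_CONST → push 5
BINARY_OP + → 11 + 5 = 16
STORE_FAST t → t=16
LOAD_FAST i → push 2
LOAD_CONST → push 1
BINARY_OP + → 2 + 1 = 3
STORE_FAST i → i=3
LOAD_FAST i → push 3
LOAD_CONST → push 3
COMPARE_OP bool(<) → 3 vs 3 = False
POP_JUMP_IF_FALSE → pop False; jump
LOAD_FAST t → push 16
RETURN_VALUE → return 16.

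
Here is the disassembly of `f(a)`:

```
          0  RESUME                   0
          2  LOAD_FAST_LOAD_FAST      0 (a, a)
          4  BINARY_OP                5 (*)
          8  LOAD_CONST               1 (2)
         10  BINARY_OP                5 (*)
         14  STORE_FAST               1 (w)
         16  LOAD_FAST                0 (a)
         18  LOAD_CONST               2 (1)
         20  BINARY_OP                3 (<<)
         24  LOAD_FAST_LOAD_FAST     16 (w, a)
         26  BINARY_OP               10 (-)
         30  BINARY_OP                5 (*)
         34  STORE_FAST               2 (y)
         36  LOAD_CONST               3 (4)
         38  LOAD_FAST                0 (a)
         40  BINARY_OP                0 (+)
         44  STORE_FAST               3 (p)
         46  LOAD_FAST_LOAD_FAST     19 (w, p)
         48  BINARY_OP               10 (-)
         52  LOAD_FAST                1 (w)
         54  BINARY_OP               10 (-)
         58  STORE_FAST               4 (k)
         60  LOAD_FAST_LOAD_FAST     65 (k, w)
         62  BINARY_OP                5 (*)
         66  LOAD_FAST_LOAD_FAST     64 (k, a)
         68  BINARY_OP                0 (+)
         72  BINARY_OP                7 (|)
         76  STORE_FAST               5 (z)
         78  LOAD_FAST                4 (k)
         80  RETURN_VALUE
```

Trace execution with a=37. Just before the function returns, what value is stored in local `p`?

41

LOAD_FAST_LOAD_FAST a,a → push 37,37. Stack: [37, 37]
BINARY_OP * → 37 * 37 = 1369. Stack: [1369]
LOAD_CONST → push 2. Stack: [1369, 2]
BINARY_OP * → 1369 * 2 = 2738. Stack: [2738]
STORE_FAST w → w=2738. Stack: []
LOAD_FAST a → push 37. Stack: [37]
LOAD_CONST → push 1. Stack: [37, 1]
BINARY_OP << → 37 << 1 = 74. Stack: [74]
LOAD_FAST_LOAD_FAST w,a → push 2738,37. Stack: [74, 2738, 37]
BINARY_OP - → 2738 - 37 = 2701. Stack: [74, 2701]
BINARY_OP * → 74 * 2701 = 199874. Stack: [199874]
STORE_FAST y → y=199874. Stack: []
LOAD_CONST → push 4. Stack: [4]
LOAD_FAST a → push 37. Stack: [4, 37]
BINARY_OP + → 4 + 37 = 41. Stack: [41]
STORE_FAST p → p=41. Stack: []
LOAD_FAST_LOAD_FAST w,p → push 2738,41. Stack: [2738, 41]
BINARY_OP - → 2738 - 41 = 2697. Stack: [2697]
LOAD_FAST w → push 2738. Stack: [2697, 2738]
BINARY_OP - → 2697 - 2738 = -41. Stack: [-41]
STORE_FAST k → k=-41. Stack: []
LOAD_FAST_LOAD_FAST k,w → push -41,2738. Stack: [-41, 2738]
BINARY_OP * → -41 * 2738 = -112258. Stack: [-112258]
LOAD_FAST_LOAD_FAST k,a → push -41,37. Stack: [-112258, -41, 37]
BINARY_OP + → -41 + 37 = -4. Stack: [-112258, -4]
BINARY_OP | → -112258 | -4 = -2. Stack: [-2]
STORE_FAST z → z=-2. Stack: []
LOAD_FAST k → push -41. Stack: [-41]
RETURN_VALUE → return -41.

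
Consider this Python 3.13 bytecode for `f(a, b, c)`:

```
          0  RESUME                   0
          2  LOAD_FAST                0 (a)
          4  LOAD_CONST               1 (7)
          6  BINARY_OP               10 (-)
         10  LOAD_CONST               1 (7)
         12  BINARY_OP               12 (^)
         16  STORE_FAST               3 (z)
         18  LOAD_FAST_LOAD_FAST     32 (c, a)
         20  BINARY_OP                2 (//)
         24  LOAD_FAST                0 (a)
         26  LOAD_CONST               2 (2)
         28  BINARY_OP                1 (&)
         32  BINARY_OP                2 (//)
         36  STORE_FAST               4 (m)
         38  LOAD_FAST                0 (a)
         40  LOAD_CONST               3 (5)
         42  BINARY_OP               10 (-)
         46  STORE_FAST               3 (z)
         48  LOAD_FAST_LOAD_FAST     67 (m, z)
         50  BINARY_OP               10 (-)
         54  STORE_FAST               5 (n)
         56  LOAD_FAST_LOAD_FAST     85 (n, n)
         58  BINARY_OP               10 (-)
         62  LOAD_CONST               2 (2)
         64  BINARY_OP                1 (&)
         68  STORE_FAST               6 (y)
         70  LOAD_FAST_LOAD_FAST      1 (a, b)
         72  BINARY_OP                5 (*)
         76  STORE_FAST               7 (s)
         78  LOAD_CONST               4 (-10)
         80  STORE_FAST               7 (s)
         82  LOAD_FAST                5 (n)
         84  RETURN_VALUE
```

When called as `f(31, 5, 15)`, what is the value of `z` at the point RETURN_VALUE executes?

LOAD_FAST a → push 31. Stack: [31]
LOAD_CONST → push 7. Stack: [31, 7]
BINARY_OP - → 31 - 7 = 24. Stack: [24]
LOAD_CONST → push 7. Stack: [24, 7]
BINARY_OP ^ → 24 ^ 7 = 31. Stack: [31]
STORE_FAST z → z=31. Stack: []
LOAD_FAST_LOAD_FAST c,a → push 15,31. Stack: [15, 31]
BINARY_OP // → 15 // 31 = 0. Stack: [0]
LOAD_FAST a → push 31. Stack: [0, 31]
LOAD_CONST → push 2. Stack: [0, 31, 2]
BINARY_OP & → 31 & 2 = 2. Stack: [0, 2]
BINARY_OP // → 0 // 2 = 0. Stack: [0]
STORE_FAST m → m=0. Stack: []
LOAD_FAST a → push 31. Stack: [31]
LOAD_CONST → push 5. Stack: [31, 5]
BINARY_OP - → 31 - 5 = 26. Stack: [26]
STORE_FAST z → z=26. Stack: []
LOAD_FAST_LOAD_FAST m,z → push 0,26. Stack: [0, 26]
BINARY_OP - → 0 - 26 = -26. Stack: [-26]
STORE_FAST n → n=-26. Stack: []
LOAD_FAST_LOAD_FAST n,n → push -26,-26. Stack: [-26, -26]
BINARY_OP - → -26 - -26 = 0. Stack: [0]
LOAD_CONST → push 2. Stack: [0, 2]
BINARY_OP & → 0 & 2 = 0. Stack: [0]
STORE_FAST y → y=0. Stack: []
LOAD_FAST_LOAD_FAST a,b → push 31,5. Stack: [31, 5]
BINARY_OP * → 31 * 5 = 155. Stack: [155]
STORE_FAST s → s=155. Stack: []
LOAD_CONST → push -10. Stack: [-10]
STORE_FAST s → s=-10. Stack: []
LOAD_FAST n → push -26. Stack: [-26]
RETURN_VALUE → return -26.

26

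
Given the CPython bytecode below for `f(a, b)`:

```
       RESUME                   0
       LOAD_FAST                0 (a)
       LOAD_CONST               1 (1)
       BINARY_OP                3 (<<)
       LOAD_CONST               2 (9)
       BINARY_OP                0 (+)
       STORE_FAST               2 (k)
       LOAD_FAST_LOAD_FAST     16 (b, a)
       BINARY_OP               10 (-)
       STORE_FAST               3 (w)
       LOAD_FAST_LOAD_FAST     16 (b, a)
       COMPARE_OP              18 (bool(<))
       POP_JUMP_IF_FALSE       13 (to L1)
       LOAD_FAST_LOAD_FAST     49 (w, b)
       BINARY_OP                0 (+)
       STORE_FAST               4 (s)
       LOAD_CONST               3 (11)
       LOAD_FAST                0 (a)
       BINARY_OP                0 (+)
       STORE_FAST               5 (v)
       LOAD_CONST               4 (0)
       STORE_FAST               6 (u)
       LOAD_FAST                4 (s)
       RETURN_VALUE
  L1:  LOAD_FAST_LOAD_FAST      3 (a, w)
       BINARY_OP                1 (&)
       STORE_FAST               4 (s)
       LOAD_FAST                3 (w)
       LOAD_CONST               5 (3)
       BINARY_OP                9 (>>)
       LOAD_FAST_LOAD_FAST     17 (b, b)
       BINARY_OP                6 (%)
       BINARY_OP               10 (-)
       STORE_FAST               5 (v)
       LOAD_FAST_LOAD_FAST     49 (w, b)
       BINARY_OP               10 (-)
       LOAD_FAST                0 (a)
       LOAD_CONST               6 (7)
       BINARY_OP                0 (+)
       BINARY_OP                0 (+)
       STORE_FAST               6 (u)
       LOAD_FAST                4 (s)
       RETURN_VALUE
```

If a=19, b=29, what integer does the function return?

LOAD_FAST a → push 19. Stack: [19]
LOAD_CONST → push 1. Stack: [19, 1]
BINARY_OP << → 19 << 1 = 38. Stack: [38]
LOAD_CONST → push 9. Stack: [38, 9]
BINARY_OP + → 38 + 9 = 47. Stack: [47]
STORE_FAST k → k=47. Stack: []
LOAD_FAST_LOAD_FAST b,a → push 29,19. Stack: [29, 19]
BINARY_OP - → 29 - 19 = 10. Stack: [10]
STORE_FAST w → w=10. Stack: []
LOAD_FAST_LOAD_FAST b,a → push 29,19. Stack: [29, 19]
COMPARE_OP bool(<) → 29 vs 19 = False. Stack: [False]
POP_JUMP_IF_FALSE → pop False; jump. Stack: []
LOAD_FAST_LOAD_FAST a,w → push 19,10. Stack: [19, 10]
BINARY_OP & → 19 & 10 = 2. Stack: [2]
STORE_FAST s → s=2. Stack: []
LOAD_FAST w → push 10. Stack: [10]
LOAD_CONST → push 3. Stack: [10, 3]
BINARY_OP >> → 10 >> 3 = 1. Stack: [1]
LOAD_FAST_LOAD_FAST b,b → push 29,29. Stack: [1, 29, 29]
BINARY_OP % → 29 % 29 = 0. Stack: [1, 0]
BINARY_OP - → 1 - 0 = 1. Stack: [1]
STORE_FAST v → v=1. Stack: []
LOAD_FAST_LOAD_FAST w,b → push 10,29. Stack: [10, 29]
BINARY_OP - → 10 - 29 = -19. Stack: [-19]
LOAD_FAST a → push 19. Stack: [-19, 19]
LOAD_CONST → push 7. Stack: [-19, 19, 7]
BINARY_OP + → 19 + 7 = 26. Stack: [-19, 26]
BINARY_OP + → -19 + 26 = 7. Stack: [7]
STORE_FAST u → u=7. Stack: []
LOAD_FAST s → push 2. Stack: [2]
RETURN_VALUE → return 2.

2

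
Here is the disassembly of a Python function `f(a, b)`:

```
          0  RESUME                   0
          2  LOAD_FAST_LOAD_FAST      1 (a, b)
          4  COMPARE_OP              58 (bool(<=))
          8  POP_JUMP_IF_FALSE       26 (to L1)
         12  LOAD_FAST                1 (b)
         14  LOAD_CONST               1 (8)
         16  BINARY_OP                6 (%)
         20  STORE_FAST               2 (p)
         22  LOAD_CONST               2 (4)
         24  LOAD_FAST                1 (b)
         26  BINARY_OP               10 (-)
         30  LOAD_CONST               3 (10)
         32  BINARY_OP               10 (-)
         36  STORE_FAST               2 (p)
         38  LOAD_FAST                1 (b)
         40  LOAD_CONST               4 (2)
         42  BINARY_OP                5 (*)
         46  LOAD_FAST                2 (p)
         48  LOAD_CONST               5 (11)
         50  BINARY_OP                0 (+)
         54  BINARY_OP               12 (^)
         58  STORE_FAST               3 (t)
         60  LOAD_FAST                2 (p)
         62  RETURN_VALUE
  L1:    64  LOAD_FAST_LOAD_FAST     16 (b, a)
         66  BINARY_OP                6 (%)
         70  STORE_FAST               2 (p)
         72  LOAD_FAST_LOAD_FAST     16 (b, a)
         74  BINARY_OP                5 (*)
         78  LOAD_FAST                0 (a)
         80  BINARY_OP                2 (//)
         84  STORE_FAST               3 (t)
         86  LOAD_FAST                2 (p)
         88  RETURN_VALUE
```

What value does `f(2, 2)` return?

LOAD_FAST_LOAD_FAST a,b → push 2,2. Stack: [2, 2]
COMPARE_OP bool(<=) → 2 vs 2 = True. Stack: [True]
POP_JUMP_IF_FALSE → pop True; no jump. Stack: []
LOAD_FAST b → push 2. Stack: [2]
LOAD_CONST → push 8. Stack: [2, 8]
BINARY_OP % → 2 % 8 = 2. Stack: [2]
STORE_FAST p → p=2. Stack: []
LOAD_CONST → push 4. Stack: [4]
LOAD_FAST b → push 2. Stack: [4, 2]
BINARY_OP - → 4 - 2 = 2. Stack: [2]
LOAD_CONST → push 10. Stack: [2, 10]
BINARY_OP - → 2 - 10 = -8. Stack: [-8]
STORE_FAST p → p=-8. Stack: []
LOAD_FAST b → push 2. Stack: [2]
LOAD_CONST → push 2. Stack: [2, 2]
BINARY_OP * → 2 * 2 = 4. Stack: [4]
LOAD_FAST p → push -8. Stack: [4, -8]
LOAD_CONST → push 11. Stack: [4, -8, 11]
BINARY_OP + → -8 + 11 = 3. Stack: [4, 3]
BINARY_OP ^ → 4 ^ 3 = 7. Stack: [7]
STORE_FAST t → t=7. Stack: []
LOAD_FAST p → push -8. Stack: [-8]
RETURN_VALUE → return -8.

-8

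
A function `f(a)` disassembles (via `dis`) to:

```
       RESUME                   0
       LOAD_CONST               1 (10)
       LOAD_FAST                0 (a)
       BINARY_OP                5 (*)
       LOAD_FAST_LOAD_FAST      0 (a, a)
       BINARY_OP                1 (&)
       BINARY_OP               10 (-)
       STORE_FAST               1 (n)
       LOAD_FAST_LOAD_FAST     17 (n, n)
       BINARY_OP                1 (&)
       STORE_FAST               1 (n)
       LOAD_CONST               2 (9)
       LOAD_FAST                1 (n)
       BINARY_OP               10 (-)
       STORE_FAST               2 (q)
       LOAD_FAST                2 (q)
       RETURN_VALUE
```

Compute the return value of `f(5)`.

-36

LOAD_CONST → push 10. Stack: [10]
LOAD_FAST a → push 5. Stack: [10, 5]
BINARY_OP * → 10 * 5 = 50. Stack: [50]
LOAD_FAST_LOAD_FAST a,a → push 5,5. Stack: [50, 5, 5]
BINARY_OP & → 5 & 5 = 5. Stack: [50, 5]
BINARY_OP - → 50 - 5 = 45. Stack: [45]
STORE_FAST n → n=45. Stack: []
LOAD_FAST_LOAD_FAST n,n → push 45,45. Stack: [45, 45]
BINARY_OP & → 45 & 45 = 45. Stack: [45]
STORE_FAST n → n=45. Stack: []
LOAD_CONST → push 9. Stack: [9]
LOAD_FAST n → push 45. Stack: [9, 45]
BINARY_OP - → 9 - 45 = -36. Stack: [-36]
STORE_FAST q → q=-36. Stack: []
LOAD_FAST q → push -36. Stack: [-36]
RETURN_VALUE → return -36.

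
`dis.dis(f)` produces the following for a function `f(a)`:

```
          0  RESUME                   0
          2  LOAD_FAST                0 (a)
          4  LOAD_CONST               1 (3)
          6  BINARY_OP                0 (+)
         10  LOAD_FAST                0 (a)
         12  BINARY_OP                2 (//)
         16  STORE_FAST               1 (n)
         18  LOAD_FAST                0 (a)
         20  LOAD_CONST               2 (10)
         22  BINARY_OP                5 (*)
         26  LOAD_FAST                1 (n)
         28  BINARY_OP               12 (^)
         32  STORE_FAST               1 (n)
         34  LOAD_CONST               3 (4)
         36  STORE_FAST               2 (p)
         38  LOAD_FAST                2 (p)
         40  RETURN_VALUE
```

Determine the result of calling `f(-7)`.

LOAD_FAST a → push -7. Stack: [-7]
LOAD_CONST → push 3. Stack: [-7, 3]
BINARY_OP + → -7 + 3 = -4. Stack: [-4]
LOAD_FAST a → push -7. Stack: [-4, -7]
BINARY_OP // → -4 // -7 = 0. Stack: [0]
STORE_FAST n → n=0. Stack: []
LOAD_FAST a → push -7. Stack: [-7]
LOAD_CONST → push 10. Stack: [-7, 10]
BINARY_OP * → -7 * 10 = -70. Stack: [-70]
LOAD_FAST n → push 0. Stack: [-70, 0]
BINARY_OP ^ → -70 ^ 0 = -70. Stack: [-70]
STORE_FAST n → n=-70. Stack: []
LOAD_CONST → push 4. Stack: [4]
STORE_FAST p → p=4. Stack: []
LOAD_FAST p → push 4. Stack: [4]
RETURN_VALUE → return 4.

4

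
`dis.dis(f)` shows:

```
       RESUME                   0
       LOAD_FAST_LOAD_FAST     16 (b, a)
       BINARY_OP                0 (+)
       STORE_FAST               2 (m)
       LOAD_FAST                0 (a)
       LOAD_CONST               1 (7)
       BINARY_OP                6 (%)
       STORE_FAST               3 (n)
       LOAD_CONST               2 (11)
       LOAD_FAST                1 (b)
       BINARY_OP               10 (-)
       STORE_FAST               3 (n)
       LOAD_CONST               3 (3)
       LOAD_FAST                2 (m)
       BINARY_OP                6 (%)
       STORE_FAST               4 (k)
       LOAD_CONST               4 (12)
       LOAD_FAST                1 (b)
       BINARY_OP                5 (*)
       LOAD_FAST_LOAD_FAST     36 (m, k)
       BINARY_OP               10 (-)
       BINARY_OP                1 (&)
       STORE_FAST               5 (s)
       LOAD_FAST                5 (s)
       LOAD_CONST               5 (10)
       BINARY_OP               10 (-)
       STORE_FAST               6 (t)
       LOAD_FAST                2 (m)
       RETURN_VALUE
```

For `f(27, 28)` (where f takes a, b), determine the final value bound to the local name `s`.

LOAD_FAST_LOAD_FAST b,a → push 28,27. Stack: [28, 27]
BINARY_OP + → 28 + 27 = 55. Stack: [55]
STORE_FAST m → m=55. Stack: []
LOAD_FAST a → push 27. Stack: [27]
LOAD_CONST → push 7. Stack: [27, 7]
BINARY_OP % → 27 % 7 = 6. Stack: [6]
STORE_FAST n → n=6. Stack: []
LOAD_CONST → push 11. Stack: [11]
LOAD_FAST b → push 28. Stack: [11, 28]
BINARY_OP - → 11 - 28 = -17. Stack: [-17]
STORE_FAST n → n=-17. Stack: []
LOAD_CONST → push 3. Stack: [3]
LOAD_FAST m → push 55. Stack: [3, 55]
BINARY_OP % → 3 % 55 = 3. Stack: [3]
STORE_FAST k → k=3. Stack: []
LOAD_CONST → push 12. Stack: [12]
LOAD_FAST b → push 28. Stack: [12, 28]
BINARY_OP * → 12 * 28 = 336. Stack: [336]
LOAD_FAST_LOAD_FAST m,k → push 55,3. Stack: [336, 55, 3]
BINARY_OP - → 55 - 3 = 52. Stack: [336, 52]
BINARY_OP & → 336 & 52 = 16. Stack: [16]
STORE_FAST s → s=16. Stack: []
LOAD_FAST s → push 16. Stack: [16]
LOAD_CONST → push 10. Stack: [16, 10]
BINARY_OP - → 16 - 10 = 6. Stack: [6]
STORE_FAST t → t=6. Stack: []
LOAD_FAST m → push 55. Stack: [55]
RETURN_VALUE → return 55.

16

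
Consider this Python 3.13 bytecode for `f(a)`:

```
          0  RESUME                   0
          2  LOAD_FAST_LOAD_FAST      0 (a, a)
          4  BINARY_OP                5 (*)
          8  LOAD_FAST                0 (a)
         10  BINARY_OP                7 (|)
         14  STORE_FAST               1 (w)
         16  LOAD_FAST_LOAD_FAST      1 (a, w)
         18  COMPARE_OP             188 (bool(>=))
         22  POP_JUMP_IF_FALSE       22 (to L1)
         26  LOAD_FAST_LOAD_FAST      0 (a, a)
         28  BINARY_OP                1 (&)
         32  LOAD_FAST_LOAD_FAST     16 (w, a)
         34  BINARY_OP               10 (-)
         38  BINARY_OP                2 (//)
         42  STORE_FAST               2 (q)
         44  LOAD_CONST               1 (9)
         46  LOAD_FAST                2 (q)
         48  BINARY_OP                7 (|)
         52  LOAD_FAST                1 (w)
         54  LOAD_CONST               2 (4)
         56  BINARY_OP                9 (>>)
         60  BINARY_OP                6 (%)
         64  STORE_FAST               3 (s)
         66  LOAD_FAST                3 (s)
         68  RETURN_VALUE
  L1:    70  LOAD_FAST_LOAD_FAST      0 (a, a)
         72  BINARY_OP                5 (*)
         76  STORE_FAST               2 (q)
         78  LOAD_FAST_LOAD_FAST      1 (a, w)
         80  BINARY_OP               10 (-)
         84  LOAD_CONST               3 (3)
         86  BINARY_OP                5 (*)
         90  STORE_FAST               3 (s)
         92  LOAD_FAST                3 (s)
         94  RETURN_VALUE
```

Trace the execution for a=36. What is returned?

-3888

LOAD_FAST_LOAD_FAST a,a → push 36,36. Stack: [36, 36]
BINARY_OP * → 36 * 36 = 1296. Stack: [1296]
LOAD_FAST a → push 36. Stack: [1296, 36]
BINARY_OP | → 1296 | 36 = 1332. Stack: [1332]
STORE_FAST w → w=1332. Stack: []
LOAD_FAST_LOAD_FAST a,w → push 36,1332. Stack: [36, 1332]
COMPARE_OP bool(>=) → 36 vs 1332 = False. Stack: [False]
POP_JUMP_IF_FALSE → pop False; jump. Stack: []
LOAD_FAST_LOAD_FAST a,a → push 36,36. Stack: [36, 36]
BINARY_OP * → 36 * 36 = 1296. Stack: [1296]
STORE_FAST q → q=1296. Stack: []
LOAD_FAST_LOAD_FAST a,w → push 36,1332. Stack: [36, 1332]
BINARY_OP - → 36 - 1332 = -1296. Stack: [-1296]
LOAD_CONST → push 3. Stack: [-1296, 3]
BINARY_OP * → -1296 * 3 = -3888. Stack: [-3888]
STORE_FAST s → s=-3888. Stack: []
LOAD_FAST s → push -3888. Stack: [-3888]
RETURN_VALUE → return -3888.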